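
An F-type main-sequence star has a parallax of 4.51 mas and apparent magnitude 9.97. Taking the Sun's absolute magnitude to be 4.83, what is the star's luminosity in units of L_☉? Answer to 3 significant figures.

L/L_☉ ≈ 4.32

d = 1/p = 1000/4.51 mas = 221.7 pc
M = m − 5 log₁₀ d + 5 = 9.97 − 5·2.3458 + 5 = 3.241
M − M_☉ = 3.241 − 4.83 = -1.589
L/L_☉ = 10^(−0.4 × -1.589) = 4.322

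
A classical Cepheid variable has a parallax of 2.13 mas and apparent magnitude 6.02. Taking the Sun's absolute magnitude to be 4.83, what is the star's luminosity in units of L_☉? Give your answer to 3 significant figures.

L/L_☉ ≈ 737

d = 1/p = 1000/2.13 mas = 469.5 pc
M = m − 5 log₁₀ d + 5 = 6.02 − 5·2.6716 + 5 = -2.338
M − M_☉ = -2.338 − 4.83 = -7.168
L/L_☉ = 10^(−0.4 × -7.168) = 736.6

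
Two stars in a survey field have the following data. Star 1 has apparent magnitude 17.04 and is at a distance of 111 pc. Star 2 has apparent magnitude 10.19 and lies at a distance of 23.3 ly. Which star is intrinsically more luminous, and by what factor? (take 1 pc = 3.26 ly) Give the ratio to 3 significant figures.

Star 1: M = m − 5 log₁₀ d + 5 = 17.04 − 5·2.0453 + 5 = 11.813
Star 2: d = 23.3 ly / 3.26 = 7.147 pc
Star 2: M = m − 5 log₁₀ d + 5 = 10.19 − 5·0.8541 + 5 = 10.919
ΔM = M_1 − M_2 = 11.813 − (10.919) = 0.894; smaller M is more luminous → Star 2.
L ratio = 10^(0.4 |ΔM|) = 10^0.358 = 2.278

Star 2 is more luminous, by a factor of 2.28.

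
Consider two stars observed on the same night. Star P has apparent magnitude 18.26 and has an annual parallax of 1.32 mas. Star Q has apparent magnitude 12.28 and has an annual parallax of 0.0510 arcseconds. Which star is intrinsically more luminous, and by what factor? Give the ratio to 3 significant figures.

Star P: p = 1.32 mas = 1.32×10^-3″ → d = 1/p = 757.6 pc
Star P: M = m − 5 log₁₀ d + 5 = 18.26 − 5·2.8794 + 5 = 8.863
Star Q: d = 1/p = 1/0.0510″ = 19.61 pc
Star Q: M = m − 5 log₁₀ d + 5 = 12.28 − 5·1.2924 + 5 = 10.818
ΔM = M_P − M_Q = 8.863 − (10.818) = -1.955; smaller M is more luminous → Star P.
L ratio = 10^(0.4 |ΔM|) = 10^0.782 = 6.053

Star P is more luminous, by a factor of 6.05.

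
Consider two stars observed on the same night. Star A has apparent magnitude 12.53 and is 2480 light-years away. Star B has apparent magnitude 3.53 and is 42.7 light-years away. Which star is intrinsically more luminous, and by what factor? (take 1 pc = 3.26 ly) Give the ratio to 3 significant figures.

Star A: d = 2480 ly / 3.26 = 760.7 pc
Star A: M = m − 5 log₁₀ d + 5 = 12.53 − 5·2.8812 + 5 = 3.124
Star B: d = 42.7 ly / 3.26 = 13.10 pc
Star B: M = m − 5 log₁₀ d + 5 = 3.53 − 5·1.1172 + 5 = 2.944
ΔM = M_A − M_B = 3.124 − (2.944) = 0.180; smaller M is more luminous → Star B.
L ratio = 10^(0.4 |ΔM|) = 10^0.072 = 1.180

Star B is more luminous, by a factor of 1.18.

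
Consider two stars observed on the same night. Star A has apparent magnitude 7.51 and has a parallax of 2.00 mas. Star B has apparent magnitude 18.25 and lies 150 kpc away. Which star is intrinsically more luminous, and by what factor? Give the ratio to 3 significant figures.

Star A: p = 2.00 mas = 2.00×10^-3″ → d = 1/p = 500.0 pc
Star A: M = m − 5 log₁₀ d + 5 = 7.51 − 5·2.6990 + 5 = -0.985
Star B: d = 150 kpc = 150000 pc
Star B: M = m − 5 log₁₀ d + 5 = 18.25 − 5·5.1761 + 5 = -2.630
ΔM = M_A − M_B = -0.985 − (-2.630) = 1.646; smaller M is more luminous → Star B.
L ratio = 10^(0.4 |ΔM|) = 10^0.658 = 4.552

Star B is more luminous, by a factor of 4.55.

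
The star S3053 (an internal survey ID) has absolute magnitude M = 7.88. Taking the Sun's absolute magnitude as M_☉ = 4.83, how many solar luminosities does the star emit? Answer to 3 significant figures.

L/L_☉ ≈ 0.0603

M − M_☉ = 7.88 − 4.83 = 3.050
L/L_☉ = 10^(−0.4 (M − M_☉)) = 10^-1.220 = 0.06026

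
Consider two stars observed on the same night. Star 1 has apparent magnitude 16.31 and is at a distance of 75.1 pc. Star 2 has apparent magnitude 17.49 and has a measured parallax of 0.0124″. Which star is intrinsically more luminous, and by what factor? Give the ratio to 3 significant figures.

Star 1 is more luminous, by a factor of 2.57.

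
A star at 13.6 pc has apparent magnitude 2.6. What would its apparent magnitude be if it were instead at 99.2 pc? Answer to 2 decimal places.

m ≈ 6.91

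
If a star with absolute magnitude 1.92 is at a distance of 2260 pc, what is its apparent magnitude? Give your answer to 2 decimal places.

m ≈ 13.69

m = M + 5 log₁₀ d − 5 = 1.92 + 5·3.3541 − 5 = 13.691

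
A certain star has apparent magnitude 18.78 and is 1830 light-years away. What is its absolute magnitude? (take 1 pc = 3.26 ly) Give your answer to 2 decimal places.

d = 1830 ly / 3.26 = 561.3 pc
5 log₁₀(d/10 pc) = 5 log₁₀(561.3) − 5 = 8.746
M = m − 5 log₁₀(d/10) = 18.78 − 8.746 = 10.034

M ≈ 10.03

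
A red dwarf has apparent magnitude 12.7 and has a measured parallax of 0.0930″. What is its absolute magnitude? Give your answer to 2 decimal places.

d = 1/p = 1/0.0930″ = 10.75 pc
5 log₁₀(d/10 pc) = 5 log₁₀(10.75) − 5 = 0.158
M = m − 5 log₁₀(d/10) = 12.7 − 0.158 = 12.542

M ≈ 12.54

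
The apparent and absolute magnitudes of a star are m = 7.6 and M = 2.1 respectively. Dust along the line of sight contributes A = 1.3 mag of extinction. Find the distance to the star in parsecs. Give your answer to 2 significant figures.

m − M = 5 log₁₀(d/10 pc) + A  ⇒  7.6 − (2.1) − 1.3 = 5 log₁₀(d/10)
4.200 = 5 log₁₀(d/10)
log₁₀ d = (m − M − A)/5 + 1 = 1.8400
d = 10^1.8400 = 69.18 pc

d ≈ 69 pc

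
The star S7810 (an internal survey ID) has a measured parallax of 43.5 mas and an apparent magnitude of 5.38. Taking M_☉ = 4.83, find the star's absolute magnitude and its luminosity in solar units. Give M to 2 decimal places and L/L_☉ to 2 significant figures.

d = 1/p = 1000/43.5 mas = 22.99 pc
M = m − 5 log₁₀ d + 5 = 5.38 − 5·1.3615 + 5 = 3.572
M − M_☉ = 3.572 − 4.83 = -1.258
L/L_☉ = 10^(−0.4 × -1.258) = 3.184

M ≈ 3.57; L/L_☉ ≈ 3.2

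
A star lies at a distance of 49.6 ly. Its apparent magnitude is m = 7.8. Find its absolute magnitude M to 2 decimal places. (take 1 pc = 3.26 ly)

d = 49.6 ly / 3.26 = 15.21 pc
5 log₁₀(d/10 pc) = 5 log₁₀(15.21) − 5 = 0.911
M = m − 5 log₁₀(d/10) = 7.8 − 0.911 = 6.889

M ≈ 6.89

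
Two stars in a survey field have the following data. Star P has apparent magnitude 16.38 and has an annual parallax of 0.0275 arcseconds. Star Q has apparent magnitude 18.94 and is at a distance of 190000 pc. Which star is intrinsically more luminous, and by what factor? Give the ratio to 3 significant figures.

Star P: d = 1/p = 1/0.0275″ = 36.36 pc
Star P: M = m − 5 log₁₀ d + 5 = 16.38 − 5·1.5607 + 5 = 13.577
Star Q: M = m − 5 log₁₀ d + 5 = 18.94 − 5·5.2788 + 5 = -2.454
ΔM = M_P − M_Q = 13.577 − (-2.454) = 16.030; smaller M is more luminous → Star Q.
L ratio = 10^(0.4 |ΔM|) = 10^6.412 = 2.583×10^6

Star Q is more luminous, by a factor of 2.58×10^6.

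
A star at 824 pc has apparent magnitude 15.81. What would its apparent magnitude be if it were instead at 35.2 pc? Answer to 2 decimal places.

Flux ∝ 1/d², so Δm = 5 log₁₀(d₂/d₁) = 5 log₁₀(35.2/824) = -6.847
m₂ = m₁ + Δm = 15.81 + (-6.847) = 8.963

m ≈ 8.96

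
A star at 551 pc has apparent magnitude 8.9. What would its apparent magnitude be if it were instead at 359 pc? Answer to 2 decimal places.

m ≈ 7.97

Flux ∝ 1/d², so Δm = 5 log₁₀(d₂/d₁) = 5 log₁₀(359/551) = -0.930
m₂ = m₁ + Δm = 8.9 + (-0.930) = 7.970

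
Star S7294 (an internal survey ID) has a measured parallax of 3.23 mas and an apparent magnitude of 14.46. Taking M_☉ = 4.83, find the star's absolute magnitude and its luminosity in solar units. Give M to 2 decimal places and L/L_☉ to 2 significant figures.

d = 1/p = 1000/3.23 mas = 309.6 pc
M = m − 5 log₁₀ d + 5 = 14.46 − 5·2.4908 + 5 = 7.006
M − M_☉ = 7.006 − 4.83 = 2.176
L/L_☉ = 10^(−0.4 × 2.176) = 0.1348

M ≈ 7.01; L/L_☉ ≈ 0.13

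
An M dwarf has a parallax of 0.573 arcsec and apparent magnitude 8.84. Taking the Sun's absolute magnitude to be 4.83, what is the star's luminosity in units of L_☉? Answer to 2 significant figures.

L/L_☉ ≈ 7.6×10^-4

d = 1/p = 1/0.573″ = 1.745 pc
M = m − 5 log₁₀ d + 5 = 8.84 − 5·0.2418 + 5 = 12.631
M − M_☉ = 12.631 − 4.83 = 7.801
L/L_☉ = 10^(−0.4 × 7.801) = 7.580×10^-4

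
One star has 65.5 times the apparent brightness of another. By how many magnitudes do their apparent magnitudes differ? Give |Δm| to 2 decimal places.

|Δm| ≈ 4.54

Pogson: Δm = −2.5 log₁₀(ratio) = −2.5 log₁₀(65.5) = −2.5 × 1.8162 = -4.541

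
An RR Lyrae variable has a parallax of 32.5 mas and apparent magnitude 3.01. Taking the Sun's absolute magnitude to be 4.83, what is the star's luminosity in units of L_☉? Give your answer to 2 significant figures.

d = 1/p = 1000/32.5 mas = 30.77 pc
M = m − 5 log₁₀ d + 5 = 3.01 − 5·1.4881 + 5 = 0.569
M − M_☉ = 0.569 − 4.83 = -4.261
L/L_☉ = 10^(−0.4 × -4.261) = 50.61

L/L_☉ ≈ 51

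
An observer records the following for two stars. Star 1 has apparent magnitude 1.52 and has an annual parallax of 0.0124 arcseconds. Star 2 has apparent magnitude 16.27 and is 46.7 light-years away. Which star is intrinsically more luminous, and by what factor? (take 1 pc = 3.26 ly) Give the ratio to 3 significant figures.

Star 1 is more luminous, by a factor of 2.52×10^7.

Star 1: d = 1/p = 1/0.0124″ = 80.65 pc
Star 1: M = m − 5 log₁₀ d + 5 = 1.52 − 5·1.9066 + 5 = -3.013
Star 2: d = 46.7 ly / 3.26 = 14.33 pc
Star 2: M = m − 5 log₁₀ d + 5 = 16.27 − 5·1.1561 + 5 = 15.490
ΔM = M_1 − M_2 = -3.013 − (15.490) = -18.502; smaller M is more luminous → Star 1.
L ratio = 10^(0.4 |ΔM|) = 10^7.401 = 2.517×10^7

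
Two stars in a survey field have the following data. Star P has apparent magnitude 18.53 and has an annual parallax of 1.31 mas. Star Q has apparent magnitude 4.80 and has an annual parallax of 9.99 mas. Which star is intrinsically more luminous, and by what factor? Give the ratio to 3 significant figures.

Star Q is more luminous, by a factor of 5340.

Star P: p = 1.31 mas = 1.31×10^-3″ → d = 1/p = 763.4 pc
Star P: M = m − 5 log₁₀ d + 5 = 18.53 − 5·2.8827 + 5 = 9.116
Star Q: p = 9.99 mas = 9.99×10^-3″ → d = 1/p = 100.1 pc
Star Q: M = m − 5 log₁₀ d + 5 = 4.80 − 5·2.0004 + 5 = -0.202
ΔM = M_P − M_Q = 9.116 − (-0.202) = 9.319; smaller M is more luminous → Star Q.
L ratio = 10^(0.4 |ΔM|) = 10^3.727 = 5338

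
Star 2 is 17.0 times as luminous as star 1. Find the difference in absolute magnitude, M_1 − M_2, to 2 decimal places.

Pogson: ΔM = −2.5 log₁₀(ratio) = −2.5 log₁₀(17.0) = −2.5 × 1.2304 = -3.076
Star 2 is brighter so has the smaller magnitude: M_1 − M_2 is positive.

M_1 − M_2 ≈ 3.08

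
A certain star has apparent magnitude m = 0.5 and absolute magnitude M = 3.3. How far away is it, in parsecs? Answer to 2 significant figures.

d ≈ 2.8 pc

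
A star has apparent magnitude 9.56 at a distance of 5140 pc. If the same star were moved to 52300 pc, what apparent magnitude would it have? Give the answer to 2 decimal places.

Flux ∝ 1/d², so Δm = 5 log₁₀(d₂/d₁) = 5 log₁₀(52300/5140) = 5.038
m₂ = m₁ + Δm = 9.56 + (5.038) = 14.598

m ≈ 14.60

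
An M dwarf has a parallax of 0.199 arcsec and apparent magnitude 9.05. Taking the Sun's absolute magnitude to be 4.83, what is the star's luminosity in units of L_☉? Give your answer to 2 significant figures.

d = 1/p = 1/0.199″ = 5.025 pc
M = m − 5 log₁₀ d + 5 = 9.05 − 5·0.7011 + 5 = 10.544
M − M_☉ = 10.544 − 4.83 = 5.714
L/L_☉ = 10^(−0.4 × 5.714) = 5.180×10^-3

L/L_☉ ≈ 5.2×10^-3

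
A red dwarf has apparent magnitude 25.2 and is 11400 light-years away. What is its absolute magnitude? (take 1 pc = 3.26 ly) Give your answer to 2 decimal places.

d = 11400 ly / 3.26 = 3497 pc
5 log₁₀(d/10 pc) = 5 log₁₀(3497) − 5 = 12.718
M = m − 5 log₁₀(d/10) = 25.2 − 12.718 = 12.482

M ≈ 12.48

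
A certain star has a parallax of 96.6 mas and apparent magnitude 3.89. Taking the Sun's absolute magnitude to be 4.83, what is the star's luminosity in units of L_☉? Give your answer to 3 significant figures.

L/L_☉ ≈ 2.55

d = 1/p = 1000/96.6 mas = 10.35 pc
M = m − 5 log₁₀ d + 5 = 3.89 − 5·1.0150 + 5 = 3.815
M − M_☉ = 3.815 − 4.83 = -1.015
L/L_☉ = 10^(−0.4 × -1.015) = 2.547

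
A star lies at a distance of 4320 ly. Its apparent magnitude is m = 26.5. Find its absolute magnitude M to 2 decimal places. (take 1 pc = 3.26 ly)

d = 4320 ly / 3.26 = 1325 pc
5 log₁₀(d/10 pc) = 5 log₁₀(1325) − 5 = 10.611
M = m − 5 log₁₀(d/10) = 26.5 − 10.611 = 15.889

M ≈ 15.89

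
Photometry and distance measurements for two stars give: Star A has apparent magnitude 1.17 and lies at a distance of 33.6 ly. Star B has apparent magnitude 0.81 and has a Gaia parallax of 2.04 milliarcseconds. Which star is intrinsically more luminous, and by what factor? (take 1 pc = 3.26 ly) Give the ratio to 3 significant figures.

Star A: d = 33.6 ly / 3.26 = 10.31 pc
Star A: M = m − 5 log₁₀ d + 5 = 1.17 − 5·1.0131 + 5 = 1.104
Star B: p = 2.04 mas = 2.04×10^-3″ → d = 1/p = 490.2 pc
Star B: M = m − 5 log₁₀ d + 5 = 0.81 − 5·2.6904 + 5 = -7.642
ΔM = M_A − M_B = 1.104 − (-7.642) = 8.746; smaller M is more luminous → Star B.
L ratio = 10^(0.4 |ΔM|) = 10^3.498 = 3151

Star B is more luminous, by a factor of 3150.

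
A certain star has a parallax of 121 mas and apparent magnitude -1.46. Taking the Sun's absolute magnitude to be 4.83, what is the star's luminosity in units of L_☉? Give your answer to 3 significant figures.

L/L_☉ ≈ 224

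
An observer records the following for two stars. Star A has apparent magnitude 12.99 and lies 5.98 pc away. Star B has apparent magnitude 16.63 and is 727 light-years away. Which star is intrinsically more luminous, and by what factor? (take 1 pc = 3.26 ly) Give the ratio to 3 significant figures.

Star B is more luminous, by a factor of 48.7.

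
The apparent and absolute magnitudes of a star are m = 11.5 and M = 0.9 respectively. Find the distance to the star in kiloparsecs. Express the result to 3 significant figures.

d ≈ 1.32 kpc

μ = m − M = 10.600
m − M = 5 log₁₀ d − 5
log₁₀ d = (m − M)/5 + 1 = 3.1200
d = 10^3.1200 = 1318 pc
= 1.318 kpc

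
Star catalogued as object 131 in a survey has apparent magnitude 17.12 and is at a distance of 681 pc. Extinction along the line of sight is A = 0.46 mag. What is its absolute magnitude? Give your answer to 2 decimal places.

5 log₁₀(d/10 pc) = 5 log₁₀(681.0) − 5 = 9.166
M = m − 5 log₁₀(d/10) − A = 17.12 − 9.166 − 0.46 = 7.494

M ≈ 7.49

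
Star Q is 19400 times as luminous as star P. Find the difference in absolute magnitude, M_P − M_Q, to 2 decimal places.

Pogson: ΔM = −2.5 log₁₀(ratio) = −2.5 log₁₀(19400) = −2.5 × 4.2878 = -10.720
Star Q is brighter so has the smaller magnitude: M_P − M_Q is positive.

M_P − M_Q ≈ 10.72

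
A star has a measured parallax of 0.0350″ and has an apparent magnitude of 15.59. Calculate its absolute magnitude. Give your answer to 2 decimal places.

M ≈ 13.31

d = 1/p = 1/0.0350″ = 28.57 pc
5 log₁₀(d/10 pc) = 5 log₁₀(28.57) − 5 = 2.280
M = m − 5 log₁₀(d/10) = 15.59 − 2.280 = 13.310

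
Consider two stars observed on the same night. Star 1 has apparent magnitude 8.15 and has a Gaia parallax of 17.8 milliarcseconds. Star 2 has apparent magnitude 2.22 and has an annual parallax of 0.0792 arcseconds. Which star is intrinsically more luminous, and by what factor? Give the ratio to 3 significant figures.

Star 2 is more luminous, by a factor of 11.9.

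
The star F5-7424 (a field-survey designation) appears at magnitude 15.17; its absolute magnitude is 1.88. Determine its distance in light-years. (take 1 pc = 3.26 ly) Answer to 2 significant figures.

d ≈ 15000 ly

μ = m − M = 13.290
m − M = 5 log₁₀ d − 5
log₁₀ d = (m − M)/5 + 1 = 3.6580
d = 10^3.6580 = 4550 pc
= 14830 ly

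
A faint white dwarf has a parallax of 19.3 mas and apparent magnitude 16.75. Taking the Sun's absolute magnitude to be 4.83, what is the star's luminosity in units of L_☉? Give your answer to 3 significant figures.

L/L_☉ ≈ 4.58×10^-4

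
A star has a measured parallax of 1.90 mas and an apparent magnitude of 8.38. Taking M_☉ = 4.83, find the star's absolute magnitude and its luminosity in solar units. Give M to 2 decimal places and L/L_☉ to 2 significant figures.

d = 1/p = 1000/1.90 mas = 526.3 pc
M = m − 5 log₁₀ d + 5 = 8.38 − 5·2.7212 + 5 = -0.226
M − M_☉ = -0.226 − 4.83 = -5.056
L/L_☉ = 10^(−0.4 × -5.056) = 105.3

M ≈ -0.23; L/L_☉ ≈ 110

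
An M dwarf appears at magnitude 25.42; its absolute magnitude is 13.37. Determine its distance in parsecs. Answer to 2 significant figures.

μ = m − M = 12.050
m − M = 5 log₁₀ d − 5
log₁₀ d = (m − M)/5 + 1 = 3.4100
d = 10^3.4100 = 2570 pc

d ≈ 2600 pc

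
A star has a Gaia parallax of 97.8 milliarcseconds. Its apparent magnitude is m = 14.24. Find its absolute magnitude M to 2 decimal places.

M ≈ 14.19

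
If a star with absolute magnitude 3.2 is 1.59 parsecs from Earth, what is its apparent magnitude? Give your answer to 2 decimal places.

m = M + 5 log₁₀ d − 5 = 3.2 + 5·0.2014 − 5 = -0.793

m ≈ -0.79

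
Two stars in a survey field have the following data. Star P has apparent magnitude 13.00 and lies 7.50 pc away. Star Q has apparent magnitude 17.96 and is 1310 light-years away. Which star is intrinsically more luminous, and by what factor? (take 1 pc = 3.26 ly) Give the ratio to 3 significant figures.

Star P: M = m − 5 log₁₀ d + 5 = 13.00 − 5·0.8751 + 5 = 13.625
Star Q: d = 1310 ly / 3.26 = 401.8 pc
Star Q: M = m − 5 log₁₀ d + 5 = 17.96 − 5·2.6041 + 5 = 9.940
ΔM = M_P − M_Q = 13.625 − (9.940) = 3.685; smaller M is more luminous → Star Q.
L ratio = 10^(0.4 |ΔM|) = 10^1.474 = 29.78

Star Q is more luminous, by a factor of 29.8.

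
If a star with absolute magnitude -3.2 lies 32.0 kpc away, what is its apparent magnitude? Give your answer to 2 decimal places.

m ≈ 14.33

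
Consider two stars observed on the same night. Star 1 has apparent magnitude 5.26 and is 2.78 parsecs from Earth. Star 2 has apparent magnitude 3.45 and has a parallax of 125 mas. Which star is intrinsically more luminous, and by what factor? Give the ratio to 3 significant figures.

Star 2 is more luminous, by a factor of 43.9.

Star 1: M = m − 5 log₁₀ d + 5 = 5.26 − 5·0.4440 + 5 = 8.040
Star 2: p = 125 mas = 0.125″ → d = 1/p = 8.000 pc
Star 2: M = m − 5 log₁₀ d + 5 = 3.45 − 5·0.9031 + 5 = 3.935
ΔM = M_1 − M_2 = 8.040 − (3.935) = 4.105; smaller M is more luminous → Star 2.
L ratio = 10^(0.4 |ΔM|) = 10^1.642 = 43.86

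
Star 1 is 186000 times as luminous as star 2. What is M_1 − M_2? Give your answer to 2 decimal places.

M_1 − M_2 ≈ -13.17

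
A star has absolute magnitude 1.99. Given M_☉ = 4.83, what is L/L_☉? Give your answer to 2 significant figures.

L/L_☉ ≈ 14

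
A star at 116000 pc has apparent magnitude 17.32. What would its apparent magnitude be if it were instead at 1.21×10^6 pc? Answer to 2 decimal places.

m ≈ 22.41

Flux ∝ 1/d², so Δm = 5 log₁₀(d₂/d₁) = 5 log₁₀(1.21×10^6/116000) = 5.092
m₂ = m₁ + Δm = 17.32 + (5.092) = 22.412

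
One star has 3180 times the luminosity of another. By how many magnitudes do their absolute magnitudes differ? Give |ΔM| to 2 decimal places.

|ΔM| ≈ 8.76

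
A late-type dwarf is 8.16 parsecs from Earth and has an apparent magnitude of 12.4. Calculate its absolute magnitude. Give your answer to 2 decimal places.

M ≈ 12.84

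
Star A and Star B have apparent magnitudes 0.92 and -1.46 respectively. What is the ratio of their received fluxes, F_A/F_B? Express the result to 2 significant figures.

Magnitude difference = 2.38
Flux ratio = 10^(−0.4 Δm) = 10^(−0.4 × 2.38) = 10^-0.952 = 0.1117

F_A/F_B ≈ 0.11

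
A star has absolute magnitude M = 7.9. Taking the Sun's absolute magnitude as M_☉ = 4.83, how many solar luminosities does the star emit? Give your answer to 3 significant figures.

L/L_☉ ≈ 0.0592

M − M_☉ = 7.9 − 4.83 = 3.070
L/L_☉ = 10^(−0.4 (M − M_☉)) = 10^-1.228 = 0.05916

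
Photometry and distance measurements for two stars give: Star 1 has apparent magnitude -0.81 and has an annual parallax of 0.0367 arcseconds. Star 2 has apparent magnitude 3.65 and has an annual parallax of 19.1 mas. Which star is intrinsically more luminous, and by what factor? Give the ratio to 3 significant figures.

Star 1 is more luminous, by a factor of 16.5.

Star 1: d = 1/p = 1/0.0367″ = 27.25 pc
Star 1: M = m − 5 log₁₀ d + 5 = -0.81 − 5·1.4353 + 5 = -2.987
Star 2: p = 19.1 mas = 0.0191″ → d = 1/p = 52.36 pc
Star 2: M = m − 5 log₁₀ d + 5 = 3.65 − 5·1.7190 + 5 = 0.055
ΔM = M_1 − M_2 = -2.987 − (0.055) = -3.042; smaller M is more luminous → Star 1.
L ratio = 10^(0.4 |ΔM|) = 10^1.217 = 16.47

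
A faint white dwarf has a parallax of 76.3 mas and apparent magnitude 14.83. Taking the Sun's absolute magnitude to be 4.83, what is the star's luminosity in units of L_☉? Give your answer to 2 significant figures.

d = 1/p = 1000/76.3 mas = 13.11 pc
M = m − 5 log₁₀ d + 5 = 14.83 − 5·1.1175 + 5 = 14.243
M − M_☉ = 14.243 − 4.83 = 9.413
L/L_☉ = 10^(−0.4 × 9.413) = 1.718×10^-4

L/L_☉ ≈ 1.7×10^-4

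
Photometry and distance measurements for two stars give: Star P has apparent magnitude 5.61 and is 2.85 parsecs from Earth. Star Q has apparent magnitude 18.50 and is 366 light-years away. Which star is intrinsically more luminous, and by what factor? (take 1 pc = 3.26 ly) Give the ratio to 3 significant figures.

Star P: M = m − 5 log₁₀ d + 5 = 5.61 − 5·0.4548 + 5 = 8.336
Star Q: d = 366 ly / 3.26 = 112.3 pc
Star Q: M = m − 5 log₁₀ d + 5 = 18.50 − 5·2.0503 + 5 = 13.249
ΔM = M_P − M_Q = 8.336 − (13.249) = -4.913; smaller M is more luminous → Star P.
L ratio = 10^(0.4 |ΔM|) = 10^1.965 = 92.29

Star P is more luminous, by a factor of 92.3.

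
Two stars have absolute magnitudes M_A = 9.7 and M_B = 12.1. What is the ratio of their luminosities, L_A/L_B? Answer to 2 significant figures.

L_A/L_B ≈ 9.1

ΔM = M_A − M_B = -2.4
L_A/L_B = 10^(−0.4 ΔM) = 10^0.960 = 9.120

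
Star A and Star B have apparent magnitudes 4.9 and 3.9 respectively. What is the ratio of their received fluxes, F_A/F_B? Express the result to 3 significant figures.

Magnitude difference = 1.0
Flux ratio = 10^(−0.4 Δm) = 10^(−0.4 × 1.0) = 10^-0.400 = 0.3981

F_A/F_B ≈ 0.398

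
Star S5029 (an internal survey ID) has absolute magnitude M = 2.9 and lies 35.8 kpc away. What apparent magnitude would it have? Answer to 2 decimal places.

d = 35.8 kpc = 35800 pc
m = M + 5 log₁₀ d − 5 = 2.9 + 5·4.5539 − 5 = 20.669

m ≈ 20.67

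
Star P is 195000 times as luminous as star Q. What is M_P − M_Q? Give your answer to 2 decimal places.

M_P − M_Q ≈ -13.23

Pogson: ΔM = −2.5 log₁₀(ratio) = −2.5 log₁₀(195000) = −2.5 × 5.2900 = -13.225
Star P is brighter, so it has the smaller magnitude: the difference is negative.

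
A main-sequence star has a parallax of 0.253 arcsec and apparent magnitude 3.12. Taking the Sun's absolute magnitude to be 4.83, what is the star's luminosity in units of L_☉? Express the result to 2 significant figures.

L/L_☉ ≈ 0.75

d = 1/p = 1/0.253″ = 3.953 pc
M = m − 5 log₁₀ d + 5 = 3.12 − 5·0.5969 + 5 = 5.136
M − M_☉ = 5.136 − 4.83 = 0.306
L/L_☉ = 10^(−0.4 × 0.306) = 0.7547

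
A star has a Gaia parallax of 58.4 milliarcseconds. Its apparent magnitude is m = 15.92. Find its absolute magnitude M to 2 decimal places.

p = 58.4 mas = 0.0584″ → d = 1/p = 17.12 pc
5 log₁₀(d/10 pc) = 5 log₁₀(17.12) − 5 = 1.168
M = m − 5 log₁₀(d/10) = 15.92 − 1.168 = 14.752

M ≈ 14.75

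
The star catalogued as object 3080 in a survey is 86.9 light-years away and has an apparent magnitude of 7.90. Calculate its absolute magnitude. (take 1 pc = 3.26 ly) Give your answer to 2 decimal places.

M ≈ 5.77

d = 86.9 ly / 3.26 = 26.66 pc
5 log₁₀(d/10 pc) = 5 log₁₀(26.66) − 5 = 2.129
M = m − 5 log₁₀(d/10) = 7.90 − 2.129 = 5.771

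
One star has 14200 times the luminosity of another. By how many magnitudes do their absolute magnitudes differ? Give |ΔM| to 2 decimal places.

|ΔM| ≈ 10.38

Pogson: ΔM = −2.5 log₁₀(ratio) = −2.5 log₁₀(14200) = −2.5 × 4.1523 = -10.381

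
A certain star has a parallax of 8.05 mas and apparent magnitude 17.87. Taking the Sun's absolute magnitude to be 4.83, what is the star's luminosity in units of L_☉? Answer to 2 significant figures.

L/L_☉ ≈ 9.4×10^-4

d = 1/p = 1000/8.05 mas = 124.2 pc
M = m − 5 log₁₀ d + 5 = 17.87 − 5·2.0942 + 5 = 12.399
M − M_☉ = 12.399 − 4.83 = 7.569
L/L_☉ = 10^(−0.4 × 7.569) = 9.384×10^-4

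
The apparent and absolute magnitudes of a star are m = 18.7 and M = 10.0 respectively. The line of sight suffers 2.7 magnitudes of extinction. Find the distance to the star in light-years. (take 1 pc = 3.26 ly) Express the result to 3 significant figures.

d ≈ 517 ly

m − M = 5 log₁₀(d/10 pc) + A  ⇒  18.7 − (10.0) − 2.7 = 5 log₁₀(d/10)
6.000 = 5 log₁₀(d/10)
log₁₀ d = (m − M − A)/5 + 1 = 2.2000
d = 10^2.2000 = 158.5 pc
= 516.7 ly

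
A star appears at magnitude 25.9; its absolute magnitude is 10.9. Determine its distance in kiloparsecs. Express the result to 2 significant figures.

d ≈ 10 kpc

Distance modulus: m − M = 25.9 − (10.9) = 15.000
m − M = 5 log₁₀ d − 5
log₁₀ d = (m − M)/5 + 1 = 4.0000
d = 10^4.0000 = 10000 pc
= 10.00 kpc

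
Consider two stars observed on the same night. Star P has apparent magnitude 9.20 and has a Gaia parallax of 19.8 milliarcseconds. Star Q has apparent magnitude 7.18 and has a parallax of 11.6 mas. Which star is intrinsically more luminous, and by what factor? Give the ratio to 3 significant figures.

Star Q is more luminous, by a factor of 18.7.

Star P: p = 19.8 mas = 0.0198″ → d = 1/p = 50.51 pc
Star P: M = m − 5 log₁₀ d + 5 = 9.20 − 5·1.7033 + 5 = 5.683
Star Q: p = 11.6 mas = 0.0116″ → d = 1/p = 86.21 pc
Star Q: M = m − 5 log₁₀ d + 5 = 7.18 − 5·1.9355 + 5 = 2.502
ΔM = M_P − M_Q = 5.683 − (2.502) = 3.181; smaller M is more luminous → Star Q.
L ratio = 10^(0.4 |ΔM|) = 10^1.272 = 18.72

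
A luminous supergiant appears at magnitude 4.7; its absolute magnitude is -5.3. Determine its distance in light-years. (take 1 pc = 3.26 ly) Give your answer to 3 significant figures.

d ≈ 3260 ly

Distance modulus: m − M = 4.7 − (-5.3) = 10.000
m − M = 5 log₁₀ d − 5
log₁₀ d = (m − M)/5 + 1 = 3.0000
d = 10^3.0000 = 1000 pc
= 3260 ly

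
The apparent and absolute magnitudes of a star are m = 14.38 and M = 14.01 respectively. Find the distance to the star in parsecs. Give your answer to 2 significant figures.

Distance modulus: m − M = 14.38 − (14.01) = 0.370
m − M = 5 log₁₀ d − 5
log₁₀ d = (m − M)/5 + 1 = 1.0740
d = 10^1.0740 = 11.86 pc

d ≈ 12 pc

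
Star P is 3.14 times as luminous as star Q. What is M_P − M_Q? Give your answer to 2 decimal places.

M_P − M_Q ≈ -1.24

Pogson: ΔM = −2.5 log₁₀(ratio) = −2.5 log₁₀(3.14) = −2.5 × 0.4969 = -1.242
Star P is brighter, so it has the smaller magnitude: the difference is negative.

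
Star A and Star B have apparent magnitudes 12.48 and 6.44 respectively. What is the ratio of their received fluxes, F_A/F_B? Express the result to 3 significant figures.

F_A/F_B ≈ 3.84×10^-3

Δm = 12.48 − (6.44) = 6.04
Flux ratio = 10^(−0.4 Δm) = 10^(−0.4 × 6.04) = 10^-2.416 = 3.837×10^-3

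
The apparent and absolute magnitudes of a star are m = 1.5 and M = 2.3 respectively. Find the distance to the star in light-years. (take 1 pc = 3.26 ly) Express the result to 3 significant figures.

μ = m − M = -0.800
m − M = 5 log₁₀ d − 5
log₁₀ d = (m − M)/5 + 1 = 0.8400
d = 10^0.8400 = 6.918 pc
= 22.55 ly

d ≈ 22.6 ly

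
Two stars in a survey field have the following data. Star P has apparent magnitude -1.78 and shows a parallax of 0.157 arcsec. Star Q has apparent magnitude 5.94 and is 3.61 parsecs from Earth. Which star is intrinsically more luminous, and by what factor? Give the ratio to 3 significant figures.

Star P is more luminous, by a factor of 3810.

Star P: d = 1/p = 1/0.157″ = 6.369 pc
Star P: M = m − 5 log₁₀ d + 5 = -1.78 − 5·0.8041 + 5 = -0.801
Star Q: M = m − 5 log₁₀ d + 5 = 5.94 − 5·0.5575 + 5 = 8.152
ΔM = M_P − M_Q = -0.801 − (8.152) = -8.953; smaller M is more luminous → Star P.
L ratio = 10^(0.4 |ΔM|) = 10^3.581 = 3812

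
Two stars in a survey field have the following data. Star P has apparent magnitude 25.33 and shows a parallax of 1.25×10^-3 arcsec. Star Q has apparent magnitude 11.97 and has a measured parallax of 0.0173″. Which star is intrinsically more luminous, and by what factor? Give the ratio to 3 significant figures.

Star P: d = 1/p = 1/1.25×10^-3″ = 800.0 pc
Star P: M = m − 5 log₁₀ d + 5 = 25.33 − 5·2.9031 + 5 = 15.815
Star Q: d = 1/p = 1/0.0173″ = 57.80 pc
Star Q: M = m − 5 log₁₀ d + 5 = 11.97 − 5·1.7620 + 5 = 8.160
ΔM = M_P − M_Q = 15.815 − (8.160) = 7.654; smaller M is more luminous → Star Q.
L ratio = 10^(0.4 |ΔM|) = 10^3.062 = 1153

Star Q is more luminous, by a factor of 1150.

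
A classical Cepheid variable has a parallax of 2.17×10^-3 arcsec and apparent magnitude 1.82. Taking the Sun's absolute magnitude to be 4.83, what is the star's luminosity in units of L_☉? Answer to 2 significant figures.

d = 1/p = 1/2.17×10^-3″ = 460.8 pc
M = m − 5 log₁₀ d + 5 = 1.82 − 5·2.6635 + 5 = -6.498
M − M_☉ = -6.498 − 4.83 = -11.328
L/L_☉ = 10^(−0.4 × -11.328) = 33970

L/L_☉ ≈ 34000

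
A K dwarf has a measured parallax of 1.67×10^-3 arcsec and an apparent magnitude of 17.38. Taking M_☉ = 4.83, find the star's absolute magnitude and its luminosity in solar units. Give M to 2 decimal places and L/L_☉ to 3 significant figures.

M ≈ 8.49; L/L_☉ ≈ 0.0342

d = 1/p = 1/1.67×10^-3″ = 598.8 pc
M = m − 5 log₁₀ d + 5 = 17.38 − 5·2.7773 + 5 = 8.494
M − M_☉ = 8.494 − 4.83 = 3.664
L/L_☉ = 10^(−0.4 × 3.664) = 0.03424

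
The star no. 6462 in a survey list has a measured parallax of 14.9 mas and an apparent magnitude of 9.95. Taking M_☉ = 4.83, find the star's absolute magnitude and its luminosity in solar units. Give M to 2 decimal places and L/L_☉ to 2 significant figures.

M ≈ 5.82; L/L_☉ ≈ 0.40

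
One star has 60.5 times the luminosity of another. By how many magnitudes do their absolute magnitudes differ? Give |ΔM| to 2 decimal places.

|ΔM| ≈ 4.45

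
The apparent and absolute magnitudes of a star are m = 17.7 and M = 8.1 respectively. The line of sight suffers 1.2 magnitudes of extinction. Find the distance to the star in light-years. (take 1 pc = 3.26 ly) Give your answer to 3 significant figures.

d ≈ 1560 ly

m − M = 5 log₁₀(d/10 pc) + A  ⇒  17.7 − (8.1) − 1.2 = 5 log₁₀(d/10)
8.400 = 5 log₁₀(d/10)
log₁₀ d = (m − M − A)/5 + 1 = 2.6800
d = 10^2.6800 = 478.6 pc
= 1560 ly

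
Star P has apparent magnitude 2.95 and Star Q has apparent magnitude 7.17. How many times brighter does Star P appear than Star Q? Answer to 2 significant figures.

Δm = 2.95 − (7.17) = -4.22
Flux ratio = 10^(−0.4 Δm) = 10^(−0.4 × -4.22) = 10^1.688 = 48.75

49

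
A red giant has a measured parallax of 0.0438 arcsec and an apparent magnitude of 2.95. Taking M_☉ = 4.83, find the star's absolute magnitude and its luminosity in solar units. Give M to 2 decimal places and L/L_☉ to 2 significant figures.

M ≈ 1.16; L/L_☉ ≈ 29

d = 1/p = 1/0.0438″ = 22.83 pc
M = m − 5 log₁₀ d + 5 = 2.95 − 5·1.3585 + 5 = 1.157
M − M_☉ = 1.157 − 4.83 = -3.673
L/L_☉ = 10^(−0.4 × -3.673) = 29.45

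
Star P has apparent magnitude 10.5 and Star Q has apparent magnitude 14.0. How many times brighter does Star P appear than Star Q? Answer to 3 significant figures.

25.1

Δm = 10.5 − (14.0) = -3.5
Flux ratio = 10^(−0.4 Δm) = 10^(−0.4 × -3.5) = 10^1.400 = 25.12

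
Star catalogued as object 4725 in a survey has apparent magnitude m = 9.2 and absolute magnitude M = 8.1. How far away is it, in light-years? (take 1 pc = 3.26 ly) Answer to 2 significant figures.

μ = m − M = 1.100
m − M = 5 log₁₀ d − 5
log₁₀ d = (m − M)/5 + 1 = 1.2200
d = 10^1.2200 = 16.60 pc
= 54.10 ly

d ≈ 54 ly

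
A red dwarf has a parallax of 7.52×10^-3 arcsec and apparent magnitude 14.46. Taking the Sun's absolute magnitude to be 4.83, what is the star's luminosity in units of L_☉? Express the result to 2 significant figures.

L/L_☉ ≈ 0.025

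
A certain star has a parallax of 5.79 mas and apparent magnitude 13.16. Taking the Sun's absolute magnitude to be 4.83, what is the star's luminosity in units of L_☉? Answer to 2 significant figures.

L/L_☉ ≈ 0.14

d = 1/p = 1000/5.79 mas = 172.7 pc
M = m − 5 log₁₀ d + 5 = 13.16 − 5·2.2373 + 5 = 6.973
M − M_☉ = 6.973 − 4.83 = 2.143
L/L_☉ = 10^(−0.4 × 2.143) = 0.1389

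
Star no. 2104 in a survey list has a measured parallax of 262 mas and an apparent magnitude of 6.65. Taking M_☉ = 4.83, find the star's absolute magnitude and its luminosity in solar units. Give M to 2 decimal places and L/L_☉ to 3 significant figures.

M ≈ 8.74; L/L_☉ ≈ 0.0273

d = 1/p = 1000/262 mas = 3.817 pc
M = m − 5 log₁₀ d + 5 = 6.65 − 5·0.5817 + 5 = 8.742
M − M_☉ = 8.742 − 4.83 = 3.912
L/L_☉ = 10^(−0.4 × 3.912) = 0.02725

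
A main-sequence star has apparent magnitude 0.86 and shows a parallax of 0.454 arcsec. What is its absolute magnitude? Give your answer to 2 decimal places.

M ≈ 4.15

d = 1/p = 1/0.454″ = 2.203 pc
5 log₁₀(d/10 pc) = 5 log₁₀(2.203) − 5 = -3.285
M = m − 5 log₁₀(d/10) = 0.86 + 3.285 = 4.145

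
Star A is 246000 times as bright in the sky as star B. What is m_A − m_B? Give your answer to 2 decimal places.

Pogson: Δm = −2.5 log₁₀(ratio) = −2.5 log₁₀(246000) = −2.5 × 5.3909 = -13.477
Star A is brighter, so it has the smaller magnitude: the difference is negative.

m_A − m_B ≈ -13.48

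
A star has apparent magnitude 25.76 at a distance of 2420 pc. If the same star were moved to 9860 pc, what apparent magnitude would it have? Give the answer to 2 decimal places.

m ≈ 28.81

Flux ∝ 1/d², so Δm = 5 log₁₀(d₂/d₁) = 5 log₁₀(9860/2420) = 3.050
m₂ = m₁ + Δm = 25.76 + (3.050) = 28.810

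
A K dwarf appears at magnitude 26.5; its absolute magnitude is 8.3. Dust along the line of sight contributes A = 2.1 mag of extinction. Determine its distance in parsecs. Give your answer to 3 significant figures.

m − M = 5 log₁₀(d/10 pc) + A  ⇒  26.5 − (8.3) − 2.1 = 5 log₁₀(d/10)
16.100 = 5 log₁₀(d/10)
log₁₀ d = (m − M − A)/5 + 1 = 4.2200
d = 10^4.2200 = 16600 pc

d ≈ 16600 pc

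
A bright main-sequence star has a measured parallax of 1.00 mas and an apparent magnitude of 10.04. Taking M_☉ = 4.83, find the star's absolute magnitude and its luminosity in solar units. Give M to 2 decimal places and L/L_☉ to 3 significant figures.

M ≈ 0.04; L/L_☉ ≈ 82.4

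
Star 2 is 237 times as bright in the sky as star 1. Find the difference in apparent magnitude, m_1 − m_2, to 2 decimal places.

m_1 − m_2 ≈ 5.94

Pogson: Δm = −2.5 log₁₀(ratio) = −2.5 log₁₀(237) = −2.5 × 2.3747 = -5.937
Star 2 is brighter so has the smaller magnitude: m_1 − m_2 is positive.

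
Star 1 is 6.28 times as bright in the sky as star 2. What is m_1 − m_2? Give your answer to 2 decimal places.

m_1 − m_2 ≈ -1.99

Pogson: Δm = −2.5 log₁₀(ratio) = −2.5 log₁₀(6.28) = −2.5 × 0.7980 = -1.995
Star 1 is brighter, so it has the smaller magnitude: the difference is negative.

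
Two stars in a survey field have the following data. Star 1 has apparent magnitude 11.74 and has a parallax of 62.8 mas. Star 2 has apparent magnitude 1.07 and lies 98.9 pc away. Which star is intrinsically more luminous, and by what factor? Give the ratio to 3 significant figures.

Star 1: p = 62.8 mas = 0.0628″ → d = 1/p = 15.92 pc
Star 1: M = m − 5 log₁₀ d + 5 = 11.74 − 5·1.2020 + 5 = 10.730
Star 2: M = m − 5 log₁₀ d + 5 = 1.07 − 5·1.9952 + 5 = -3.906
ΔM = M_1 − M_2 = 10.730 − (-3.906) = 14.636; smaller M is more luminous → Star 2.
L ratio = 10^(0.4 |ΔM|) = 10^5.854 = 715000

Star 2 is more luminous, by a factor of 715000.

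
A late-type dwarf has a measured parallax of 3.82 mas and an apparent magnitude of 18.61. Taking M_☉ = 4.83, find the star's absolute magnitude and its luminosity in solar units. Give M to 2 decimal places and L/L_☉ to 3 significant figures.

d = 1/p = 1000/3.82 mas = 261.8 pc
M = m − 5 log₁₀ d + 5 = 18.61 − 5·2.4179 + 5 = 11.520
M − M_☉ = 11.520 − 4.83 = 6.690
L/L_☉ = 10^(−0.4 × 6.690) = 2.108×10^-3

M ≈ 11.52; L/L_☉ ≈ 2.11×10^-3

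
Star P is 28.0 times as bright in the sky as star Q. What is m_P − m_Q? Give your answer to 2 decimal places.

m_P − m_Q ≈ -3.62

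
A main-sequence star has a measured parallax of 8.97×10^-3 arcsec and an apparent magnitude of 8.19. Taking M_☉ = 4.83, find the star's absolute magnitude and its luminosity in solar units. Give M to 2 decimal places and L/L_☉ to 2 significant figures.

M ≈ 2.95; L/L_☉ ≈ 5.6

d = 1/p = 1/8.97×10^-3″ = 111.5 pc
M = m − 5 log₁₀ d + 5 = 8.19 − 5·2.0472 + 5 = 2.954
M − M_☉ = 2.954 − 4.83 = -1.876
L/L_☉ = 10^(−0.4 × -1.876) = 5.629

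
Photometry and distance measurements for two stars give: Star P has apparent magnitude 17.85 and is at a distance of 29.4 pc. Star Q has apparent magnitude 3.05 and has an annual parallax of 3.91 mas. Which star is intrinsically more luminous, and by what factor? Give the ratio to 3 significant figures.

Star Q is more luminous, by a factor of 6.29×10^7.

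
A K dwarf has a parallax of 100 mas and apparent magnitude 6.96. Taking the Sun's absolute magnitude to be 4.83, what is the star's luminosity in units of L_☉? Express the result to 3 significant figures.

d = 1/p = 1000/100 mas = 10.00 pc
M = m − 5 log₁₀ d + 5 = 6.96 − 5·1.0000 + 5 = 6.960
M − M_☉ = 6.960 − 4.83 = 2.130
L/L_☉ = 10^(−0.4 × 2.130) = 0.1406

L/L_☉ ≈ 0.141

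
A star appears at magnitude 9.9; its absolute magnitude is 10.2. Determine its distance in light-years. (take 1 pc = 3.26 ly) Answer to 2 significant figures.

μ = m − M = -0.300
m − M = 5 log₁₀ d − 5
log₁₀ d = (m − M)/5 + 1 = 0.9400
d = 10^0.9400 = 8.710 pc
= 28.39 ly

d ≈ 28 ly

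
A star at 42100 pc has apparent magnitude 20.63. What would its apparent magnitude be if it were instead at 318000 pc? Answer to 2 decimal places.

m ≈ 25.02

Flux ∝ 1/d², so Δm = 5 log₁₀(d₂/d₁) = 5 log₁₀(318000/42100) = 4.391
m₂ = m₁ + Δm = 20.63 + (4.391) = 25.021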